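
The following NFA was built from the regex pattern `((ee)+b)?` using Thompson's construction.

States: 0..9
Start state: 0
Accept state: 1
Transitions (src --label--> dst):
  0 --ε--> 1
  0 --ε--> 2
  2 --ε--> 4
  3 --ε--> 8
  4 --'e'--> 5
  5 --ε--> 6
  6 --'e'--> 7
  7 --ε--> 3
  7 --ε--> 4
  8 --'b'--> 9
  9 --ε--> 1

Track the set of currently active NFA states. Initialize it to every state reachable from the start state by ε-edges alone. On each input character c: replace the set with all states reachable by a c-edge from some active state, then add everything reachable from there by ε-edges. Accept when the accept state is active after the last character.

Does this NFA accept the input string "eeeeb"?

Answer: ACCEPT

Derivation:
initial (ε-close {0}): {0,1,2,4}
'e' @ 1: {5,6}
'e' @ 2: {3,4,7,8}
'e' @ 3: {5,6}
'e' @ 4: {3,4,7,8}
'b' @ 5: {1,9}  (accept∈set)
final: {1,9}; accept 1 in set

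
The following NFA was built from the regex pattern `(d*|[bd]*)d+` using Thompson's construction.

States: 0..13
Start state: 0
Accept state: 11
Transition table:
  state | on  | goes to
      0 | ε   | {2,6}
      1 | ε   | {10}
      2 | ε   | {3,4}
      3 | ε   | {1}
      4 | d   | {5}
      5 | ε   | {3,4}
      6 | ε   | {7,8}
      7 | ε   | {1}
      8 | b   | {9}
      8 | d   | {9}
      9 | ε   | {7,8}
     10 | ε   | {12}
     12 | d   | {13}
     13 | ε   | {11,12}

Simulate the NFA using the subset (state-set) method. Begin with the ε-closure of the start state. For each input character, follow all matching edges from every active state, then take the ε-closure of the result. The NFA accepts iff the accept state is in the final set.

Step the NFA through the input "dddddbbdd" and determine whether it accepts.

Answer: ACCEPT

Steps:
start: ε-closure({0}) = {0,1,2,3,4,6,7,8,10,12}
'd' @ 1: {1,3,4,5,7,8,9,10,11,12,13}  ✓accept
'd' @ 2: {1,3,4,5,7,8,9,10,11,12,13}  ✓accept
'd' @ 3: {1,3,4,5,7,8,9,10,11,12,13}  ✓accept
'd' @ 4: {1,3,4,5,7,8,9,10,11,12,13}  ✓accept
'd' @ 5: {1,3,4,5,7,8,9,10,11,12,13}  ✓accept
'b' @ 6: {1,7,8,9,10,12}
'b' @ 7: {1,7,8,9,10,12}
'd' @ 8: {1,7,8,9,10,11,12,13}  ✓accept
'd' @ 9: {1,7,8,9,10,11,12,13}  ✓accept
final: {1,7,8,9,10,11,12,13}; accept 11 in set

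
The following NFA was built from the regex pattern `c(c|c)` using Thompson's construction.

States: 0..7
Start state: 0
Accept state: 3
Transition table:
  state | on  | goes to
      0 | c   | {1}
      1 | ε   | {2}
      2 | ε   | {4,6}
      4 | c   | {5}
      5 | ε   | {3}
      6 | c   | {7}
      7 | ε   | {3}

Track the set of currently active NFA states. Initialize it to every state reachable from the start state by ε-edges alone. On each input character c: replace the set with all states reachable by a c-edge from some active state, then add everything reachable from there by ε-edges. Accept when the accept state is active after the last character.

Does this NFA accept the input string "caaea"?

Answer: REJECT

Trace:
S₀ = ε-closure({0}) = {0}
'c' @ 1: {1,2,4,6}
'a' @ 2: {}  — dead — no transitions
rest 'aea' ignored (set empty)
after full input: {}  (accept=3 not in)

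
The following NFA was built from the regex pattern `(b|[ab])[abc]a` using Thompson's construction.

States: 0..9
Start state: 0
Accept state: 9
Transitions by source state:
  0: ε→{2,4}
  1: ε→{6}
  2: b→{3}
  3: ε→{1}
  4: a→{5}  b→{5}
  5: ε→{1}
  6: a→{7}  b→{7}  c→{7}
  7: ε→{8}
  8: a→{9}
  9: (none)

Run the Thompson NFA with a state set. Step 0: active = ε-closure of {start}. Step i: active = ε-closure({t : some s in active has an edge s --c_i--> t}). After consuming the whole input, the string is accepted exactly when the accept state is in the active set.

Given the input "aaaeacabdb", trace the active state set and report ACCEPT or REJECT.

start: ε-closure({0}) = {0,2,4}
'a' @ 1: {1,5,6}
'a' @ 2: {7,8}
'a' @ 3: {9}  (accept∈set)
'e' @ 4: {}  — no active states
rest 'acabdb' ignored (set empty)
end set {} — state 9 not in

Answer: REJECT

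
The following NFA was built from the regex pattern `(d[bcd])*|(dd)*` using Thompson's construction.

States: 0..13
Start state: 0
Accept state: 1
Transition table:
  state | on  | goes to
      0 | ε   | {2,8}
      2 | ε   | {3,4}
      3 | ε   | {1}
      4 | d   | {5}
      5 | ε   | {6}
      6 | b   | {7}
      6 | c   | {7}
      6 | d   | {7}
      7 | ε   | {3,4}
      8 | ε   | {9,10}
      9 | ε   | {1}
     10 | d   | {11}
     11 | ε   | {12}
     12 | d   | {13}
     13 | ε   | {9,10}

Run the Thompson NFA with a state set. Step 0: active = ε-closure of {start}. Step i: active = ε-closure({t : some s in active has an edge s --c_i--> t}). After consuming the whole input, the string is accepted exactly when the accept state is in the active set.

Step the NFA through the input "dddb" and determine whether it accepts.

Answer: ACCEPT

Steps:
initial (ε-close {0}): {0,1,2,3,4,8,9,10}
'd' @ 1: {5,6,11,12}
'd' @ 2: {1,3,4,7,9,10,13}  ✓accept
'd' @ 3: {5,6,11,12}
'b' @ 4: {1,3,4,7}  ✓accept
after full input: {1,3,4,7}  (accept=1 in)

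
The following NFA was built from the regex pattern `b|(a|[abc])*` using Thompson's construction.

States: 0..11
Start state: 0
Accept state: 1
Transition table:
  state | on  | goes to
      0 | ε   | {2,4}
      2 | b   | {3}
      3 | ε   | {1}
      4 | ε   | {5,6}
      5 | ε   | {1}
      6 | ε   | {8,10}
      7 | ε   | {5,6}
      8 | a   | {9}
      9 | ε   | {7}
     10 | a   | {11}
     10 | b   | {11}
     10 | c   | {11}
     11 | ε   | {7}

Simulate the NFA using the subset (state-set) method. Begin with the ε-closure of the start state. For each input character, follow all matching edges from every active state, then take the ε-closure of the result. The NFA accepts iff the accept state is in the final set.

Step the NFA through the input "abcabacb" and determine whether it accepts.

Answer: ACCEPT

Derivation:
initial (ε-close {0}): {0,1,2,4,5,6,8,10}
'a' @ 1: {1,5,6,7,8,9,10,11}  ✓accept
'b' @ 2: {1,5,6,7,8,10,11}  ✓accept
'c' @ 3: {1,5,6,7,8,10,11}  ✓accept
'a' @ 4: {1,5,6,7,8,9,10,11}  ✓accept
'b' @ 5: {1,5,6,7,8,10,11}  ✓accept
'a' @ 6: {1,5,6,7,8,9,10,11}  ✓accept
'c' @ 7: {1,5,6,7,8,10,11}  ✓accept
'b' @ 8: {1,5,6,7,8,10,11}  ✓accept
final: {1,5,6,7,8,10,11}; accept 1 in set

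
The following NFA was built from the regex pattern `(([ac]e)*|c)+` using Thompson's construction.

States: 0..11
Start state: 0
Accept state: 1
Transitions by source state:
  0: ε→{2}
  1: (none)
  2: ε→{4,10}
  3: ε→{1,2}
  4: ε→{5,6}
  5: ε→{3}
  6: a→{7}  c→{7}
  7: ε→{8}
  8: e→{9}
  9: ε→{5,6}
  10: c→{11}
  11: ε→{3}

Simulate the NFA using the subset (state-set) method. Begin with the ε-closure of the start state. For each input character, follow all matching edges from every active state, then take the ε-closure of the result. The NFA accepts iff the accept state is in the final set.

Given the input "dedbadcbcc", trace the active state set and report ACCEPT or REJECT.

Answer: REJECT

Steps:
initial (ε-close {0}): {0,1,2,3,4,5,6,10}
'd' @ 1: {}  — state set empty
rest 'edbadcbcc' ignored (set empty)
end set {} — state 1 not in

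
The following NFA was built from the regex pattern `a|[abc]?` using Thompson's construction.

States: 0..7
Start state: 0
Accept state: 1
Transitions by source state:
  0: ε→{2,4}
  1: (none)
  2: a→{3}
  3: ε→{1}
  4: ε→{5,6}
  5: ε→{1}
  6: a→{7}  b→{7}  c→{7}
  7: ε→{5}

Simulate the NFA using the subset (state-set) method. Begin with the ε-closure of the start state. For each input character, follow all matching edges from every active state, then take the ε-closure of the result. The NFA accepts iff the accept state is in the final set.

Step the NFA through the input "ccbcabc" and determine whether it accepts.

initial (ε-close {0}): {0,1,2,4,5,6}
'c' @ 1: {1,5,7}  (accept∈set)
'c' @ 2: {}  — dead — no transitions
rest 'bcabc' ignored (set empty)
after full input: {}  (accept=1 not in)

Answer: REJECT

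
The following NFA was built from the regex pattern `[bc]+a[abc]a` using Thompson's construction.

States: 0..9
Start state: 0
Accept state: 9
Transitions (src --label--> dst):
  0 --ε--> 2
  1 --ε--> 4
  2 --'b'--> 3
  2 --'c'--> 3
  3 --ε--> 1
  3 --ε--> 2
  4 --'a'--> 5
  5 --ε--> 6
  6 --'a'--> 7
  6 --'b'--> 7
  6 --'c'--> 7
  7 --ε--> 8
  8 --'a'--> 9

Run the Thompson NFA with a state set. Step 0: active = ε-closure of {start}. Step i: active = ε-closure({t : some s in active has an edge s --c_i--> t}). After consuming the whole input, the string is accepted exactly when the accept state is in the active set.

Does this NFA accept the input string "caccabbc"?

start: ε-closure({0}) = {0,2}
'c' @ 1: {1,2,3,4}
'a' @ 2: {5,6}
'c' @ 3: {7,8}
'c' @ 4: {}  — dead — no transitions
rest 'abbc' ignored (set empty)
end set {} — state 9 not in

Answer: REJECT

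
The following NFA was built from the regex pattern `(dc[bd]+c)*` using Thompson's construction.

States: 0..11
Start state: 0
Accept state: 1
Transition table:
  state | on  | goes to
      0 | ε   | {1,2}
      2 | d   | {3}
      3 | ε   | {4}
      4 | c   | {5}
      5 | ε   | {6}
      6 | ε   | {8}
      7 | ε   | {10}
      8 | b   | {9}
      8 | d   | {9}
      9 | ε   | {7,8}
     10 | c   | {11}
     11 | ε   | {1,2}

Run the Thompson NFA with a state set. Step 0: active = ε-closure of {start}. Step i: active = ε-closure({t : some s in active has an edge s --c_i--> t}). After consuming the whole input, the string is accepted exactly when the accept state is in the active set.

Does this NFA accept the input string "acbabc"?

Answer: REJECT

Derivation:
S₀ = ε-closure({0}) = {0,1,2}
'a' @ 1: {}  — no active states
rest 'cbabc' ignored (set empty)
final: {}; accept 1 not in set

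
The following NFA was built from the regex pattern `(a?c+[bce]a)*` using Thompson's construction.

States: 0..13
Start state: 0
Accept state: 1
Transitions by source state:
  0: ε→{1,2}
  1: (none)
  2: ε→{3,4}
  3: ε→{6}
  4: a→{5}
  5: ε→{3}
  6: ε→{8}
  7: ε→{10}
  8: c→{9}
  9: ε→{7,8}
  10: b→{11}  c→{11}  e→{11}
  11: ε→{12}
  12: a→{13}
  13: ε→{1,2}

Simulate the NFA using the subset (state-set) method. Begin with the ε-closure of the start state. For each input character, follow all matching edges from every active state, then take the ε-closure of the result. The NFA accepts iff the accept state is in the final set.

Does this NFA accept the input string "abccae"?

Answer: REJECT

Trace:
initial (ε-close {0}): {0,1,2,3,4,6,8}
'a' @ 1: {3,5,6,8}
'b' @ 2: {}  — dead — no transitions
rest 'ccae' ignored (set empty)
end set {} — state 1 not in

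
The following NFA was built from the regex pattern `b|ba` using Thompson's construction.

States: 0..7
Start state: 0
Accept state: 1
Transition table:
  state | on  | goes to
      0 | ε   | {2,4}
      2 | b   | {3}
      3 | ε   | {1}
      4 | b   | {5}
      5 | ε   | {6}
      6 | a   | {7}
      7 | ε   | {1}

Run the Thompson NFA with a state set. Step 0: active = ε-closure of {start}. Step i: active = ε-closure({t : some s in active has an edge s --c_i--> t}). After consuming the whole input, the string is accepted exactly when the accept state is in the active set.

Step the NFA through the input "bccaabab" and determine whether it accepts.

Answer: REJECT

Steps:
initial (ε-close {0}): {0,2,4}
'b' @ 1: {1,3,5,6}  (accept∈set)
'c' @ 2: {}  — state set empty
rest 'caabab' ignored (set empty)
end set {} — state 1 not in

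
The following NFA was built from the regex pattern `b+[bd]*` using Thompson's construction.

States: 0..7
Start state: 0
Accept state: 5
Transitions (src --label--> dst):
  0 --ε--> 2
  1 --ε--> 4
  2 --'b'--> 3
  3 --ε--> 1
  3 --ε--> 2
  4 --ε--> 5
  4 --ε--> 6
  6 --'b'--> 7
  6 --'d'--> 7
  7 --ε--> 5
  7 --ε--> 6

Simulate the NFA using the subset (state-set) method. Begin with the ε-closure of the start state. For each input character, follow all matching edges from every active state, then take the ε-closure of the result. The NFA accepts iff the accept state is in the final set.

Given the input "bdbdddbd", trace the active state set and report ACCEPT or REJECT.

Answer: ACCEPT

Steps:
start: ε-closure({0}) = {0,2}
'b' @ 1: {1,2,3,4,5,6}  [accepting]
'd' @ 2: {5,6,7}  [accepting]
'b' @ 3: {5,6,7}  [accepting]
'd' @ 4: {5,6,7}  [accepting]
'd' @ 5: {5,6,7}  [accepting]
'd' @ 6: {5,6,7}  [accepting]
'b' @ 7: {5,6,7}  [accepting]
'd' @ 8: {5,6,7}  [accepting]
end set {5,6,7} — state 5 in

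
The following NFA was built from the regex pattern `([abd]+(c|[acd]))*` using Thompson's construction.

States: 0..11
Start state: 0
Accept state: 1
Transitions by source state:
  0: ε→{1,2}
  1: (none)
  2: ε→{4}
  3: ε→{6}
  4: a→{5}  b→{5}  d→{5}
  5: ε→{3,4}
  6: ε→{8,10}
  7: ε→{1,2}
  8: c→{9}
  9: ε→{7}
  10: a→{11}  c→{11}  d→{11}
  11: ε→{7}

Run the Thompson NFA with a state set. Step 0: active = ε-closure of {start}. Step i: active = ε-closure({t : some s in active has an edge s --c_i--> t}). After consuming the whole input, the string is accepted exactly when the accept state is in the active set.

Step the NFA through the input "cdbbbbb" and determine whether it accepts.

S₀ = ε-closure({0}) = {0,1,2,4}
'c' @ 1: {}  — no active states
rest 'dbbbbb' ignored (set empty)
end set {} — state 1 not in

Answer: REJECT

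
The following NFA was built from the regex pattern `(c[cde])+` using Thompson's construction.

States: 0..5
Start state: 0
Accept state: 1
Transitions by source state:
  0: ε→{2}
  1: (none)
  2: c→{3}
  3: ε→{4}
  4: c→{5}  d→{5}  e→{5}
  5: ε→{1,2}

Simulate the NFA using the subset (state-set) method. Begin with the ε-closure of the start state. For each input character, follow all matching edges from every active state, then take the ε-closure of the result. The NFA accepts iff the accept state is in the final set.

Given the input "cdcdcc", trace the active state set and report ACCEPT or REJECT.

Answer: ACCEPT

Trace:
S₀ = ε-closure({0}) = {0,2}
'c' @ 1: {3,4}
'd' @ 2: {1,2,5}  ✓accept
'c' @ 3: {3,4}
'd' @ 4: {1,2,5}  ✓accept
'c' @ 5: {3,4}
'c' @ 6: {1,2,5}  ✓accept
final: {1,2,5}; accept 1 in set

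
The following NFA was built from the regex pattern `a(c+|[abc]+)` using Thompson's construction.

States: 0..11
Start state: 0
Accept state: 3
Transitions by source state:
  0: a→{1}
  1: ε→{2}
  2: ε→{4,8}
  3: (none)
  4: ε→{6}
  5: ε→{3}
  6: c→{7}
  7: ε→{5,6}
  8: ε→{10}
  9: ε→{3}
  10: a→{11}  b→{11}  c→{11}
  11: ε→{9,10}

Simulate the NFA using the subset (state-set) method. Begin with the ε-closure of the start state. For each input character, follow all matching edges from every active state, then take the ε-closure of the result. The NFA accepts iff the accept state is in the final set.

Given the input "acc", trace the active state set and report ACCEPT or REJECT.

Answer: ACCEPT

Trace:
S₀ = ε-closure({0}) = {0}
'a' @ 1: {1,2,4,6,8,10}
'c' @ 2: {3,5,6,7,9,10,11}  (accept∈set)
'c' @ 3: {3,5,6,7,9,10,11}  (accept∈set)
final: {3,5,6,7,9,10,11}; accept 3 in set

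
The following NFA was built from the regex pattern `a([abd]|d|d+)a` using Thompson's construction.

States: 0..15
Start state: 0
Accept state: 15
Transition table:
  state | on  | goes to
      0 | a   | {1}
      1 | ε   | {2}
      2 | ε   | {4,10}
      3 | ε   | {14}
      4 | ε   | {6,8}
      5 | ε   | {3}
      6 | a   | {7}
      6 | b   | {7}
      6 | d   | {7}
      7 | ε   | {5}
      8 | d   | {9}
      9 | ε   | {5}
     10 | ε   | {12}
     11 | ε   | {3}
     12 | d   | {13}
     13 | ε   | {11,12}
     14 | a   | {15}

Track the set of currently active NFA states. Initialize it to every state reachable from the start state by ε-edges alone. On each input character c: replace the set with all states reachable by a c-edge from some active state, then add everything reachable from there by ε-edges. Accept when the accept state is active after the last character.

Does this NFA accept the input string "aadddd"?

S₀ = ε-closure({0}) = {0}
'a' @ 1: {1,2,4,6,8,10,12}
'a' @ 2: {3,5,7,14}
'd' @ 3: {}  — no active states
rest 'ddd' ignored (set empty)
final: {}; accept 15 not in set

Answer: REJECT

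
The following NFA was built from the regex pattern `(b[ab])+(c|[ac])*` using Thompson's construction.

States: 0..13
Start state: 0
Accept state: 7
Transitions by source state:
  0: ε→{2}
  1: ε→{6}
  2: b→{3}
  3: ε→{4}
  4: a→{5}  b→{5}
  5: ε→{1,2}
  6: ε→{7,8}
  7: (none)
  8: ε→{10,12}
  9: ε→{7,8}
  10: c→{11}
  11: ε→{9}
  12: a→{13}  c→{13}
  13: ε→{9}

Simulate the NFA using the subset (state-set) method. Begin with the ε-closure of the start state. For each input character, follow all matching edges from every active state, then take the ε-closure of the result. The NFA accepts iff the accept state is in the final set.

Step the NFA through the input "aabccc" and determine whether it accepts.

Answer: REJECT

Steps:
S₀ = ε-closure({0}) = {0,2}
'a' @ 1: {}  — dead — no transitions
rest 'abccc' ignored (set empty)
final: {}; accept 7 not in set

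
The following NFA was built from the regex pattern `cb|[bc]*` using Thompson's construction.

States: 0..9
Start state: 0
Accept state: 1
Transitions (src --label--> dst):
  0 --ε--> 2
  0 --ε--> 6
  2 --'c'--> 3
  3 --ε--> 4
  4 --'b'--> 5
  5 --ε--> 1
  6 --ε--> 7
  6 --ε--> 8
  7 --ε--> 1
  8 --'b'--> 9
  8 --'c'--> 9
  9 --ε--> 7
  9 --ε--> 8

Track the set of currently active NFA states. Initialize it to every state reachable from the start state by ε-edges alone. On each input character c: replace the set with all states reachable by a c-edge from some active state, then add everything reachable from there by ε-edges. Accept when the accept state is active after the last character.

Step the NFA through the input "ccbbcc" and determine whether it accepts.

Answer: ACCEPT

Trace:
start: ε-closure({0}) = {0,1,2,6,7,8}
'c' @ 1: {1,3,4,7,8,9}  [accepting]
'c' @ 2: {1,7,8,9}  [accepting]
'b' @ 3: {1,7,8,9}  [accepting]
'b' @ 4: {1,7,8,9}  [accepting]
'c' @ 5: {1,7,8,9}  [accepting]
'c' @ 6: {1,7,8,9}  [accepting]
after full input: {1,7,8,9}  (accept=1 in)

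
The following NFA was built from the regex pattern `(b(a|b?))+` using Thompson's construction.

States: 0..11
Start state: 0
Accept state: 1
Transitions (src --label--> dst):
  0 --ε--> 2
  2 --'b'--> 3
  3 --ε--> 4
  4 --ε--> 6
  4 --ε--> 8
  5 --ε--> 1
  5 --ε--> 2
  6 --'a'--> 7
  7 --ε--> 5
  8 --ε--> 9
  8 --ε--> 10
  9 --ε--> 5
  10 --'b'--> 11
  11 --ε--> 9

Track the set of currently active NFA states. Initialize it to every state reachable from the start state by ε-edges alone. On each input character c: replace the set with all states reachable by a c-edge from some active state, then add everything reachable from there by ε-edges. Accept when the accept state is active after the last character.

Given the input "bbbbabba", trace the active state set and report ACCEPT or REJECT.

Answer: ACCEPT

Steps:
S₀ = ε-closure({0}) = {0,2}
'b' @ 1: {1,2,3,4,5,6,8,9,10}  ✓accept
'b' @ 2: {1,2,3,4,5,6,8,9,10,11}  ✓accept
'b' @ 3: {1,2,3,4,5,6,8,9,10,11}  ✓accept
'b' @ 4: {1,2,3,4,5,6,8,9,10,11}  ✓accept
'a' @ 5: {1,2,5,7}  ✓accept
'b' @ 6: {1,2,3,4,5,6,8,9,10}  ✓accept
'b' @ 7: {1,2,3,4,5,6,8,9,10,11}  ✓accept
'a' @ 8: {1,2,5,7}  ✓accept
end set {1,2,5,7} — state 1 in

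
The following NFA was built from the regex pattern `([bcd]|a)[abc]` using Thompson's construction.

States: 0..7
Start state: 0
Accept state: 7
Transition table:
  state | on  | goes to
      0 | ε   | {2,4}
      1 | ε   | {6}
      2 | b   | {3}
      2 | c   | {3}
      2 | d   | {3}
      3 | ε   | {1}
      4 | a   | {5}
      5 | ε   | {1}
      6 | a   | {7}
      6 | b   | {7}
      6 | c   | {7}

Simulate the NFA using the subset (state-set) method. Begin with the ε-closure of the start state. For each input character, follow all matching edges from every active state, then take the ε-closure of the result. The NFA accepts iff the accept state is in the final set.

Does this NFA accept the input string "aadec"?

Answer: REJECT

Steps:
start: ε-closure({0}) = {0,2,4}
'a' @ 1: {1,5,6}
'a' @ 2: {7}  ✓accept
'd' @ 3: {}  — dead — no transitions
rest 'ec' ignored (set empty)
after full input: {}  (accept=7 not in)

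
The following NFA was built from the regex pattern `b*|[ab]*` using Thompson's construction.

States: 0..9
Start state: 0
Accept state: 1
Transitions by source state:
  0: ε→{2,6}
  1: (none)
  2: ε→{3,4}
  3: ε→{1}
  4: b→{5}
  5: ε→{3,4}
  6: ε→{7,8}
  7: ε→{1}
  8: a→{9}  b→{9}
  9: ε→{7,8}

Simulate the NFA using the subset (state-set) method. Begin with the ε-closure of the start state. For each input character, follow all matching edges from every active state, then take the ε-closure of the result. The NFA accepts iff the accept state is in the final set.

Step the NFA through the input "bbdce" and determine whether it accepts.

start: ε-closure({0}) = {0,1,2,3,4,6,7,8}
'b' @ 1: {1,3,4,5,7,8,9}  (accept∈set)
'b' @ 2: {1,3,4,5,7,8,9}  (accept∈set)
'd' @ 3: {}  — dead — no transitions
rest 'ce' ignored (set empty)
after full input: {}  (accept=1 not in)

Answer: REJECT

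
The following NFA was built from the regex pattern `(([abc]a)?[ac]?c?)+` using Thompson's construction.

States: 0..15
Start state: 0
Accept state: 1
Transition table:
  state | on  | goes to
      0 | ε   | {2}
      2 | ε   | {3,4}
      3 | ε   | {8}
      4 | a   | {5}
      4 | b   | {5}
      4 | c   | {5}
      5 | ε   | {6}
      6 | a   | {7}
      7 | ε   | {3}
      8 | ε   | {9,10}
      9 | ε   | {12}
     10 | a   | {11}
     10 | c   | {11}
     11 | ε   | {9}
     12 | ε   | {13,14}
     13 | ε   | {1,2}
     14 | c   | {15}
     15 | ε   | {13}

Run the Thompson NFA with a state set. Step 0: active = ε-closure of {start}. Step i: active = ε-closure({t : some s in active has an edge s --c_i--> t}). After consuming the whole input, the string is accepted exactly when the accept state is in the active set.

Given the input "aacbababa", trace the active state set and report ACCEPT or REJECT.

Answer: ACCEPT

Derivation:
S₀ = ε-closure({0}) = {0,1,2,3,4,8,9,10,12,13,14}
'a' @ 1: {1,2,3,4,5,6,8,9,10,11,12,13,14}  (accept∈set)
'a' @ 2: {1,2,3,4,5,6,7,8,9,10,11,12,13,14}  (accept∈set)
'c' @ 3: {1,2,3,4,5,6,8,9,10,11,12,13,14,15}  (accept∈set)
'b' @ 4: {5,6}
'a' @ 5: {1,2,3,4,7,8,9,10,12,13,14}  (accept∈set)
'b' @ 6: {5,6}
'a' @ 7: {1,2,3,4,7,8,9,10,12,13,14}  (accept∈set)
'b' @ 8: {5,6}
'a' @ 9: {1,2,3,4,7,8,9,10,12,13,14}  (accept∈set)
after full input: {1,2,3,4,7,8,9,10,12,13,14}  (accept=1 in)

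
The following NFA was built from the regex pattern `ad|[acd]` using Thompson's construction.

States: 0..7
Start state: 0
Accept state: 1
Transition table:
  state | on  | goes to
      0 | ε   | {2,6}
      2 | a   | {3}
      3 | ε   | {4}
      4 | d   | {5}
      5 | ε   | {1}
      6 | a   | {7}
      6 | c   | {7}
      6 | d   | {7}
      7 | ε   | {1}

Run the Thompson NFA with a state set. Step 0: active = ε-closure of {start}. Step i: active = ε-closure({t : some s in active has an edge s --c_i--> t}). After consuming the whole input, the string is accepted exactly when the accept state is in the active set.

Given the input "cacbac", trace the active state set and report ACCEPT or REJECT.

Answer: REJECT

Steps:
start: ε-closure({0}) = {0,2,6}
'c' @ 1: {1,7}  [accepting]
'a' @ 2: {}  — no active states
rest 'cbac' ignored (set empty)
end set {} — state 1 not in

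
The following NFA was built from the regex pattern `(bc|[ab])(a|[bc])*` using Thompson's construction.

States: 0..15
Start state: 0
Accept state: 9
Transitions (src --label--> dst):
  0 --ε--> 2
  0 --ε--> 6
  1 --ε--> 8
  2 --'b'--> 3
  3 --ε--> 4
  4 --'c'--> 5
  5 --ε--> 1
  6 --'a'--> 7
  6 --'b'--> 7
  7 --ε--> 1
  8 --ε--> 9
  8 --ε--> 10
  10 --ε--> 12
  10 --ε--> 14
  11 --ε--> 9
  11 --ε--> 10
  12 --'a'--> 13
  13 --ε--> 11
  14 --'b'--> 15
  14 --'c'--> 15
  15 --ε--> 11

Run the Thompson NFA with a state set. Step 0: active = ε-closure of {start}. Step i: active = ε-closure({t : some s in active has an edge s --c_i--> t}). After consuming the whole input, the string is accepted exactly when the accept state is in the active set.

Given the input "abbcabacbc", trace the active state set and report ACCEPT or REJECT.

start: ε-closure({0}) = {0,2,6}
'a' @ 1: {1,7,8,9,10,12,14}  [accepting]
'b' @ 2: {9,10,11,12,14,15}  [accepting]
'b' @ 3: {9,10,11,12,14,15}  [accepting]
'c' @ 4: {9,10,11,12,14,15}  [accepting]
'a' @ 5: {9,10,11,12,13,14}  [accepting]
'b' @ 6: {9,10,11,12,14,15}  [accepting]
'a' @ 7: {9,10,11,12,13,14}  [accepting]
'c' @ 8: {9,10,11,12,14,15}  [accepting]
'b' @ 9: {9,10,11,12,14,15}  [accepting]
'c' @ 10: {9,10,11,12,14,15}  [accepting]
after full input: {9,10,11,12,14,15}  (accept=9 in)

Answer: ACCEPT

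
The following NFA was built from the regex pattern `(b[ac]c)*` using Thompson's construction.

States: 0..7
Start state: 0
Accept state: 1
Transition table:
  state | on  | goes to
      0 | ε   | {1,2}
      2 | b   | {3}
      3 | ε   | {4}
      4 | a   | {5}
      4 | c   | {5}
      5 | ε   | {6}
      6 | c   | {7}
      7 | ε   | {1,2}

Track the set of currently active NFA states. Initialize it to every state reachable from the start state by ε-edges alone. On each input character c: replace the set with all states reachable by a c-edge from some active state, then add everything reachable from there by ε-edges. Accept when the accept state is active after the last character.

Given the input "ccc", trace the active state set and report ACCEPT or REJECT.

initial (ε-close {0}): {0,1,2}
'c' @ 1: {}  — state set empty
rest 'cc' ignored (set empty)
after full input: {}  (accept=1 not in)

Answer: REJECT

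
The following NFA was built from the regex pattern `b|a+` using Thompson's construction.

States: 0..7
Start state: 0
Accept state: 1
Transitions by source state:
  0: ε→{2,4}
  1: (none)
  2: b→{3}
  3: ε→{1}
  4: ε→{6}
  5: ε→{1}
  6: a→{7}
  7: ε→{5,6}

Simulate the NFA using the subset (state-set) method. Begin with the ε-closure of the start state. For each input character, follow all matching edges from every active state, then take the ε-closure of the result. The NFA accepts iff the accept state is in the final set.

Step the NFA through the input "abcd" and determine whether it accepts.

initial (ε-close {0}): {0,2,4,6}
'a' @ 1: {1,5,6,7}  [accepting]
'b' @ 2: {}  — dead — no transitions
rest 'cd' ignored (set empty)
end set {} — state 1 not in

Answer: REJECT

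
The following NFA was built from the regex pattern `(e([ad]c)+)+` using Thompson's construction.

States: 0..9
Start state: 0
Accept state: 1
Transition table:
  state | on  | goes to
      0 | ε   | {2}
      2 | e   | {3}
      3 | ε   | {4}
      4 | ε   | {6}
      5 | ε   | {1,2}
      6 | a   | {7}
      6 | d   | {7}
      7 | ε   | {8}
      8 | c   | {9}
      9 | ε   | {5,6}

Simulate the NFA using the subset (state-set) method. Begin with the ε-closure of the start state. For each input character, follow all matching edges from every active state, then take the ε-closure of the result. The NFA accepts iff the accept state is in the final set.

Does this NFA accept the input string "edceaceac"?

initial (ε-close {0}): {0,2}
'e' @ 1: {3,4,6}
'd' @ 2: {7,8}
'c' @ 3: {1,2,5,6,9}  ✓accept
'e' @ 4: {3,4,6}
'a' @ 5: {7,8}
'c' @ 6: {1,2,5,6,9}  ✓accept
'e' @ 7: {3,4,6}
'a' @ 8: {7,8}
'c' @ 9: {1,2,5,6,9}  ✓accept
after full input: {1,2,5,6,9}  (accept=1 in)

Answer: ACCEPT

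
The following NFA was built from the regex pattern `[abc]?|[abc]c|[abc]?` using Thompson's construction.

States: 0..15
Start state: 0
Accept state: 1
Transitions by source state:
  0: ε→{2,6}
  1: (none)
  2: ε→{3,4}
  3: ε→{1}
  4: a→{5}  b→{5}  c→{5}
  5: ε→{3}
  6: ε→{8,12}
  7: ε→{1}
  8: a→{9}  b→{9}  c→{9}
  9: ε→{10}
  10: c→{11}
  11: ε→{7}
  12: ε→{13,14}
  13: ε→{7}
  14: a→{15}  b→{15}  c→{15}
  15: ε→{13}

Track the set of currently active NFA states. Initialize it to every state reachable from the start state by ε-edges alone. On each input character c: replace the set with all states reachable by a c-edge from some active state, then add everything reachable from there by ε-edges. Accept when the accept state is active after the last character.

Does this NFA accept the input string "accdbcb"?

S₀ = ε-closure({0}) = {0,1,2,3,4,6,7,8,12,13,14}
'a' @ 1: {1,3,5,7,9,10,13,15}  ✓accept
'c' @ 2: {1,7,11}  ✓accept
'c' @ 3: {}  — state set empty
rest 'dbcb' ignored (set empty)
after full input: {}  (accept=1 not in)

Answer: REJECT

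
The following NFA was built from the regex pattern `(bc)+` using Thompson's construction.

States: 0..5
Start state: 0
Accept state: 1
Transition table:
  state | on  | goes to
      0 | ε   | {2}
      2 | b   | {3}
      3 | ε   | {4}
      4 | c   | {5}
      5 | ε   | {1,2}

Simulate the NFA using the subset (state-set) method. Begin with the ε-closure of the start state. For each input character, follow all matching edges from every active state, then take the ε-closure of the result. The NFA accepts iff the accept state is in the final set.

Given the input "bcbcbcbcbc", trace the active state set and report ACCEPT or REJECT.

start: ε-closure({0}) = {0,2}
'b' @ 1: {3,4}
'c' @ 2: {1,2,5}  (accept∈set)
'b' @ 3: {3,4}
'c' @ 4: {1,2,5}  (accept∈set)
'b' @ 5: {3,4}
'c' @ 6: {1,2,5}  (accept∈set)
'b' @ 7: {3,4}
'c' @ 8: {1,2,5}  (accept∈set)
'b' @ 9: {3,4}
'c' @ 10: {1,2,5}  (accept∈set)
final: {1,2,5}; accept 1 in set

Answer: ACCEPT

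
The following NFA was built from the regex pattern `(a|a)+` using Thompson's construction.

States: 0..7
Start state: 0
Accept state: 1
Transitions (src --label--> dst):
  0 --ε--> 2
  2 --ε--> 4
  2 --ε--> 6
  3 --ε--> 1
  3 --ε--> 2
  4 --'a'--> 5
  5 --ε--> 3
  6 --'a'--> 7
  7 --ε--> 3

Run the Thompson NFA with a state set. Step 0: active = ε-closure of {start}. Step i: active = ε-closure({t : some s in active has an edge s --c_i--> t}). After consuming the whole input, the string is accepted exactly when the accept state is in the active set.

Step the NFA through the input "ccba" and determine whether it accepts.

Answer: REJECT

Trace:
start: ε-closure({0}) = {0,2,4,6}
'c' @ 1: {}  — no active states
rest 'cba' ignored (set empty)
end set {} — state 1 not in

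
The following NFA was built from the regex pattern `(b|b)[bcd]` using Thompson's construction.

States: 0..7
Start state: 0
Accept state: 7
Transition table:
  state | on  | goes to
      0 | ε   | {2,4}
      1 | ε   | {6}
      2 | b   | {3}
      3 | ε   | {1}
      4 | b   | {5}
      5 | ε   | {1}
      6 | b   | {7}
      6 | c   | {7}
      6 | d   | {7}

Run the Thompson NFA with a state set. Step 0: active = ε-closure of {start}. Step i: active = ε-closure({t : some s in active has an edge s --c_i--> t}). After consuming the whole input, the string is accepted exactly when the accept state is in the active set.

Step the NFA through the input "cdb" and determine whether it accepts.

start: ε-closure({0}) = {0,2,4}
'c' @ 1: {}  — dead — no transitions
rest 'db' ignored (set empty)
end set {} — state 7 not in

Answer: REJECT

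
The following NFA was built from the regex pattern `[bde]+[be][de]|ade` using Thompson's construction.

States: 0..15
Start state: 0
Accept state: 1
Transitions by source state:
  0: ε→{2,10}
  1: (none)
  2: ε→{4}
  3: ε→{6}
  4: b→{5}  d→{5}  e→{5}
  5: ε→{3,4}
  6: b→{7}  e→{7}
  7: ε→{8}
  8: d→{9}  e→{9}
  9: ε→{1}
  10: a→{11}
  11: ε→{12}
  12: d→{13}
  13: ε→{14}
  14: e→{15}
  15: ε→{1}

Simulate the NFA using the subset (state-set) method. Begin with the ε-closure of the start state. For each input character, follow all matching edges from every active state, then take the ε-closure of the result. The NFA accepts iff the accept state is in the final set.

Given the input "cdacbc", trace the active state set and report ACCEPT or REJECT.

Answer: REJECT

Steps:
start: ε-closure({0}) = {0,2,4,10}
'c' @ 1: {}  — state set empty
rest 'dacbc' ignored (set empty)
after full input: {}  (accept=1 not in)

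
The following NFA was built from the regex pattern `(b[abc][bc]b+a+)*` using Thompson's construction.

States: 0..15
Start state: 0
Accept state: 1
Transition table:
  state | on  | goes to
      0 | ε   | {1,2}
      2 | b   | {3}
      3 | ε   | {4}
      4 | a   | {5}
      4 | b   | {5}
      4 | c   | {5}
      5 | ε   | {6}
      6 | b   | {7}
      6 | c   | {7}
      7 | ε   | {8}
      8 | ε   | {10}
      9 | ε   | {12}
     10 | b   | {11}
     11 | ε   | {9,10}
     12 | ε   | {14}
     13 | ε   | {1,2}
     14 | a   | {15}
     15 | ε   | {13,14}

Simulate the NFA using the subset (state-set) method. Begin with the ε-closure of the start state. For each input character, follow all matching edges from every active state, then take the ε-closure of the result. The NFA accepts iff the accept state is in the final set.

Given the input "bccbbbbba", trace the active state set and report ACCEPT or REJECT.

Answer: ACCEPT

Steps:
S₀ = ε-closure({0}) = {0,1,2}
'b' @ 1: {3,4}
'c' @ 2: {5,6}
'c' @ 3: {7,8,10}
'b' @ 4: {9,10,11,12,14}
'b' @ 5: {9,10,11,12,14}
'b' @ 6: {9,10,11,12,14}
'b' @ 7: {9,10,11,12,14}
'b' @ 8: {9,10,11,12,14}
'a' @ 9: {1,2,13,14,15}  (accept∈set)
after full input: {1,2,13,14,15}  (accept=1 in)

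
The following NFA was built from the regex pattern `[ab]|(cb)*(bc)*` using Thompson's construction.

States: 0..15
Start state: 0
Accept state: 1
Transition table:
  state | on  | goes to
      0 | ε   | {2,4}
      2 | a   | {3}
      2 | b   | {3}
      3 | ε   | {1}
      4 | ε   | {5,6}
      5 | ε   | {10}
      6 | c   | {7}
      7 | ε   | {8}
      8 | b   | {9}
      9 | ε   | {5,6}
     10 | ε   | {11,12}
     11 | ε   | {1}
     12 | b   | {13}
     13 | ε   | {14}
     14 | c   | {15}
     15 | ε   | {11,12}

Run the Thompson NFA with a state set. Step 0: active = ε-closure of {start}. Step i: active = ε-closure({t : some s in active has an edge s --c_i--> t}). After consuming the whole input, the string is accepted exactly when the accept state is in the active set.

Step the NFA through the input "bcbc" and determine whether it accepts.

S₀ = ε-closure({0}) = {0,1,2,4,5,6,10,11,12}
'b' @ 1: {1,3,13,14}  (accept∈set)
'c' @ 2: {1,11,12,15}  (accept∈set)
'b' @ 3: {13,14}
'c' @ 4: {1,11,12,15}  (accept∈set)
after full input: {1,11,12,15}  (accept=1 in)

Answer: ACCEPT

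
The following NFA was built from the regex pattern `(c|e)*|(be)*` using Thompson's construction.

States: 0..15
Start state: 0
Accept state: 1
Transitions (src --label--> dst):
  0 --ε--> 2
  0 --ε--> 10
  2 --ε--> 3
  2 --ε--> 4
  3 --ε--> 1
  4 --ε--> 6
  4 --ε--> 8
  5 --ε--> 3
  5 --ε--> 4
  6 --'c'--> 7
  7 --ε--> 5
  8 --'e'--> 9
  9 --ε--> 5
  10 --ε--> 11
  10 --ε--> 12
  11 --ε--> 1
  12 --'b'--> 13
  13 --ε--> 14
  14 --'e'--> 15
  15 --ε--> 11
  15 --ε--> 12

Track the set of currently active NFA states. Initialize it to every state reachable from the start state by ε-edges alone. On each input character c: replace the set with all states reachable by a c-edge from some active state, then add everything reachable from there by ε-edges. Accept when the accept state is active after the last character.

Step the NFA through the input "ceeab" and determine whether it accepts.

initial (ε-close {0}): {0,1,2,3,4,6,8,10,11,12}
'c' @ 1: {1,3,4,5,6,7,8}  ✓accept
'e' @ 2: {1,3,4,5,6,8,9}  ✓accept
'e' @ 3: {1,3,4,5,6,8,9}  ✓accept
'a' @ 4: {}  — dead — no transitions
rest 'b' ignored (set empty)
final: {}; accept 1 not in set

Answer: REJECT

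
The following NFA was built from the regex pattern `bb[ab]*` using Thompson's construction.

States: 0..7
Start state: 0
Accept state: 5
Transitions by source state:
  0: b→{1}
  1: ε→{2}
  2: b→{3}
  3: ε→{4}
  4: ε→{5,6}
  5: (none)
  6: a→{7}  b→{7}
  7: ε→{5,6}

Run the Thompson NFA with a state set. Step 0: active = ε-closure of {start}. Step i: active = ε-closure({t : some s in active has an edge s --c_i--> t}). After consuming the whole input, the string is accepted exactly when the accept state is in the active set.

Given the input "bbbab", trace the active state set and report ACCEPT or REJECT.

Answer: ACCEPT

Derivation:
initial (ε-close {0}): {0}
'b' @ 1: {1,2}
'b' @ 2: {3,4,5,6}  [accepting]
'b' @ 3: {5,6,7}  [accepting]
'a' @ 4: {5,6,7}  [accepting]
'b' @ 5: {5,6,7}  [accepting]
final: {5,6,7}; accept 5 in set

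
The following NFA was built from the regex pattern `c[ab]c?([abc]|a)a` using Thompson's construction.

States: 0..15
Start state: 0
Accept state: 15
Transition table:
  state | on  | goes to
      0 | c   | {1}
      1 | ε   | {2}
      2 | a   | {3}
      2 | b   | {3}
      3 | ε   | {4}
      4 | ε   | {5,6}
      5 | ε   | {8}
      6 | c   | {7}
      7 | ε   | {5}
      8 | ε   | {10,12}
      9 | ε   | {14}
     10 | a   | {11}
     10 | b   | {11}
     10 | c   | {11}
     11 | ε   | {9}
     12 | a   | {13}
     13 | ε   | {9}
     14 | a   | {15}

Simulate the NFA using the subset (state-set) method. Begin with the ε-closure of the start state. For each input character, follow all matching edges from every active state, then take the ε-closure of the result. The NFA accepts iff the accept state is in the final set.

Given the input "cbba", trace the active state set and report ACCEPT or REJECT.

start: ε-closure({0}) = {0}
'c' @ 1: {1,2}
'b' @ 2: {3,4,5,6,8,10,12}
'b' @ 3: {9,11,14}
'a' @ 4: {15}  ✓accept
after full input: {15}  (accept=15 in)

Answer: ACCEPT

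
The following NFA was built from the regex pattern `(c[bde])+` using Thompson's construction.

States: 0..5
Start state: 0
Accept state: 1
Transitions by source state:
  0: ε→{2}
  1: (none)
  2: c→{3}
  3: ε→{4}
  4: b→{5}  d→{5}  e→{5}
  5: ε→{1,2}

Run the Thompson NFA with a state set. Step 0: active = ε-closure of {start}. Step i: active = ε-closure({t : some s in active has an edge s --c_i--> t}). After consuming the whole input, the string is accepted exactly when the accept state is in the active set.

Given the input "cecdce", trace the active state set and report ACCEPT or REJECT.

Answer: ACCEPT

Derivation:
S₀ = ε-closure({0}) = {0,2}
'c' @ 1: {3,4}
'e' @ 2: {1,2,5}  [accepting]
'c' @ 3: {3,4}
'd' @ 4: {1,2,5}  [accepting]
'c' @ 5: {3,4}
'e' @ 6: {1,2,5}  [accepting]
final: {1,2,5}; accept 1 in set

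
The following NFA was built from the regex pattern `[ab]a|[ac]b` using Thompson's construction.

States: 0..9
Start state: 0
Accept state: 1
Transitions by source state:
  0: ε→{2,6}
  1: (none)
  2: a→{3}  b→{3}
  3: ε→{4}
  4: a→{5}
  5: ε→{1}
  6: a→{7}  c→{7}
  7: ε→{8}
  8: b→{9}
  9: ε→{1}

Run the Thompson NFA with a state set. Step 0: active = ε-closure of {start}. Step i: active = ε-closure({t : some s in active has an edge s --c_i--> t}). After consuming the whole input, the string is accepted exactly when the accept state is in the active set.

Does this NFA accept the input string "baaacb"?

start: ε-closure({0}) = {0,2,6}
'b' @ 1: {3,4}
'a' @ 2: {1,5}  ✓accept
'a' @ 3: {}  — no active states
rest 'acb' ignored (set empty)
end set {} — state 1 not in

Answer: REJECT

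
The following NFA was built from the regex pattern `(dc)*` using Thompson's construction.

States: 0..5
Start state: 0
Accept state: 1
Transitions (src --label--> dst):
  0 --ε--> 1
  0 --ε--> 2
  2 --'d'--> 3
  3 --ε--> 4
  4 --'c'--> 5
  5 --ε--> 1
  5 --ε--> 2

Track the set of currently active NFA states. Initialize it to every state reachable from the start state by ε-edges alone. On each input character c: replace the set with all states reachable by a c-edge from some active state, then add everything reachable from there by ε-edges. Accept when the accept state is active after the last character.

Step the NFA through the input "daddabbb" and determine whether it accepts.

Answer: REJECT

Derivation:
S₀ = ε-closure({0}) = {0,1,2}
'd' @ 1: {3,4}
'a' @ 2: {}  — dead — no transitions
rest 'ddabbb' ignored (set empty)
end set {} — state 1 not in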